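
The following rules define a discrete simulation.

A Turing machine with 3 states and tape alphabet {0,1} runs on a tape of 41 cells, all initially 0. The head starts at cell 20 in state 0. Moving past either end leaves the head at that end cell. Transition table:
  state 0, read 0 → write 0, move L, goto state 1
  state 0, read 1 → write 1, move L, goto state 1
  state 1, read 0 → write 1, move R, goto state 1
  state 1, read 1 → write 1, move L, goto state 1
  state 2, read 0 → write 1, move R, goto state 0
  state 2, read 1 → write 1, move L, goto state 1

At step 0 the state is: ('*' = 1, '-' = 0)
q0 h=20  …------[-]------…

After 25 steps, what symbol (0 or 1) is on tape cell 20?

0) q0 h=20  …------[-]------…
1) q1 h=19  …------[-]------…
2) q1 h=20  …-----*[-]------…
3) q1 h=21  …----**[-]------…
4) q1 h=22  …---***[-]------…
5) q1 h=23  …--****[-]------…
6) q1 h=24  …-*****[-]------…
7) q1 h=25  …******[-]------…
8) q1 h=26  …******[-]------…
9) q1 h=27  …******[-]------…
10) q1 h=28  …******[-]------…
11) q1 h=29  …******[-]------…
12) q1 h=30  …******[-]------…
13) q1 h=31  …******[-]------…
14) q1 h=32  …******[-]------…
15) q1 h=33  …******[-]------…
16) q1 h=34  …******[-]------|
17) q1 h=35  …******[-]-----|
18) q1 h=36  …******[-]----|
19) q1 h=37  …******[-]---|
20) q1 h=38  …******[-]--|
21) q1 h=39  …******[-]-|
22) q1 h=40  …******[-]|
23) q1 h=40  …******[*]|
24) q1 h=39  …******[*]*|
25) q1 h=38  …******[*]**|

1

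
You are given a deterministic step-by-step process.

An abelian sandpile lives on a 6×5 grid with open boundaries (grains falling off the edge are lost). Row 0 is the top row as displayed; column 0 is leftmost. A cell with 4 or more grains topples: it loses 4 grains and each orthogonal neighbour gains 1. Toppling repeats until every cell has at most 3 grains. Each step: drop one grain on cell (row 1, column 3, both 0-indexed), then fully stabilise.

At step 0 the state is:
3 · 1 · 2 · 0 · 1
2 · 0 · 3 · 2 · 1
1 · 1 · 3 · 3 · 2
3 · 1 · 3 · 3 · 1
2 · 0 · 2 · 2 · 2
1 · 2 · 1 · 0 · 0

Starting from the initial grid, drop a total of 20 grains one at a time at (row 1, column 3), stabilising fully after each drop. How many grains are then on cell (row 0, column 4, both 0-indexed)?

1

k=0  3 · 1 · 2 · 0 · 1
2 · 0 · 3 · 2 · 1
1 · 1 · 3 · 3 · 2
3 · 1 · 3 · 3 · 1
2 · 0 · 2 · 2 · 2
1 · 2 · 1 · 0 · 0
k=1  3 · 1 · 2 · 0 · 1
2 · 0 · 3 · 3 · 1
1 · 1 · 3 · 3 · 2
3 · 1 · 3 · 3 · 1
2 · 0 · 2 · 2 · 2
1 · 2 · 1 · 0 · 0
k=2  3 · 1 · 3 · 1 · 1
2 · 1 · 1 · 2 · 2
1 · 2 · 2 · 2 · 3
3 · 2 · 1 · 1 · 2
2 · 0 · 3 · 3 · 2
1 · 2 · 1 · 0 · 0
k=3  3 · 1 · 3 · 1 · 1
2 · 1 · 1 · 3 · 2
1 · 2 · 2 · 2 · 3
3 · 2 · 1 · 1 · 2
2 · 0 · 3 · 3 · 2
1 · 2 · 1 · 0 · 0
k=4  3 · 1 · 3 · 2 · 1
2 · 1 · 2 · 0 · 3
1 · 2 · 2 · 3 · 3
3 · 2 · 1 · 1 · 2
2 · 0 · 3 · 3 · 2
1 · 2 · 1 · 0 · 0
k=5  3 · 1 · 3 · 2 · 1
2 · 1 · 2 · 1 · 3
1 · 2 · 2 · 3 · 3
3 · 2 · 1 · 1 · 2
2 · 0 · 3 · 3 · 2
1 · 2 · 1 · 0 · 0
k=6  3 · 1 · 3 · 2 · 1
2 · 1 · 2 · 2 · 3
1 · 2 · 2 · 3 · 3
3 · 2 · 1 · 1 · 2
2 · 0 · 3 · 3 · 2
1 · 2 · 1 · 0 · 0
k=7  3 · 1 · 3 · 2 · 1
2 · 1 · 2 · 3 · 3
1 · 2 · 2 · 3 · 3
3 · 2 · 1 · 1 · 2
2 · 0 · 3 · 3 · 2
1 · 2 · 1 · 0 · 0
k=8  3 · 1 · 3 · 3 · 2
2 · 1 · 3 · 2 · 1
1 · 2 · 3 · 1 · 1
3 · 2 · 1 · 2 · 3
2 · 0 · 3 · 3 · 2
1 · 2 · 1 · 0 · 0
k=9  3 · 1 · 3 · 3 · 2
2 · 1 · 3 · 3 · 1
1 · 2 · 3 · 1 · 1
3 · 2 · 1 · 2 · 3
2 · 0 · 3 · 3 · 2
1 · 2 · 1 · 0 · 0
k=10  3 · 2 · 1 · 1 · 3
2 · 2 · 2 · 2 · 2
1 · 3 · 0 · 3 · 1
3 · 2 · 2 · 2 · 3
2 · 0 · 3 · 3 · 2
1 · 2 · 1 · 0 · 0
k=11  3 · 2 · 1 · 1 · 3
2 · 2 · 2 · 3 · 2
1 · 3 · 0 · 3 · 1
3 · 2 · 2 · 2 · 3
2 · 0 · 3 · 3 · 2
1 · 2 · 1 · 0 · 0
k=12  3 · 2 · 1 · 2 · 3
2 · 2 · 3 · 1 · 3
1 · 3 · 1 · 0 · 2
3 · 2 · 2 · 3 · 3
2 · 0 · 3 · 3 · 2
1 · 2 · 1 · 0 · 0
k=13  3 · 2 · 1 · 2 · 3
2 · 2 · 3 · 2 · 3
1 · 3 · 1 · 0 · 2
3 · 2 · 2 · 3 · 3
2 · 0 · 3 · 3 · 2
1 · 2 · 1 · 0 · 0
k=14  3 · 2 · 1 · 2 · 3
2 · 2 · 3 · 3 · 3
1 · 3 · 1 · 0 · 2
3 · 2 · 2 · 3 · 3
2 · 0 · 3 · 3 · 2
1 · 2 · 1 · 0 · 0
k=15  3 · 2 · 3 · 0 · 1
2 · 3 · 0 · 3 · 1
1 · 3 · 2 · 1 · 3
3 · 2 · 2 · 3 · 3
2 · 0 · 3 · 3 · 2
1 · 2 · 1 · 0 · 0
k=16  3 · 2 · 3 · 1 · 1
2 · 3 · 1 · 0 · 2
1 · 3 · 2 · 2 · 3
3 · 2 · 2 · 3 · 3
2 · 0 · 3 · 3 · 2
1 · 2 · 1 · 0 · 0
k=17  3 · 2 · 3 · 1 · 1
2 · 3 · 1 · 1 · 2
1 · 3 · 2 · 2 · 3
3 · 2 · 2 · 3 · 3
2 · 0 · 3 · 3 · 2
1 · 2 · 1 · 0 · 0
k=18  3 · 2 · 3 · 1 · 1
2 · 3 · 1 · 2 · 2
1 · 3 · 2 · 2 · 3
3 · 2 · 2 · 3 · 3
2 · 0 · 3 · 3 · 2
1 · 2 · 1 · 0 · 0
k=19  3 · 2 · 3 · 1 · 1
2 · 3 · 1 · 3 · 2
1 · 3 · 2 · 2 · 3
3 · 2 · 2 · 3 · 3
2 · 0 · 3 · 3 · 2
1 · 2 · 1 · 0 · 0
k=20  3 · 2 · 3 · 2 · 1
2 · 3 · 2 · 0 · 3
1 · 3 · 2 · 3 · 3
3 · 2 · 2 · 3 · 3
2 · 0 · 3 · 3 · 2
1 · 2 · 1 · 0 · 0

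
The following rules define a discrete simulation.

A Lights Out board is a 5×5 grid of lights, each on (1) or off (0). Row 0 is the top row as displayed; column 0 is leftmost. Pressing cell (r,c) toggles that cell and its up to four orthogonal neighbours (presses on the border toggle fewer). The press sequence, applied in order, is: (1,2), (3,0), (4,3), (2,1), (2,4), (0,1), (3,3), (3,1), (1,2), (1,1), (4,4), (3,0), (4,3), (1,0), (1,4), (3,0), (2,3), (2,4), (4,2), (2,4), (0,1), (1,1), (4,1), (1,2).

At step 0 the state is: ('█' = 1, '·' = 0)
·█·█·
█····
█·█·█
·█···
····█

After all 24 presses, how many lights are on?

0) ·█·█·
█····
█·█·█
·█···
····█
1) ·███·
████·
█···█
·█···
····█
2) ·███·
████·
····█
█····
█···█
3) ·███·
████·
····█
█··█·
█·██·
4) ·███·
█·██·
███·█
██·█·
█·██·
5) ·███·
█·███
████·
██·██
█·██·
6) █··█·
█████
████·
██·██
█·██·
7) █··█·
█████
███··
███··
█·█··
8) █··█·
█████
█·█··
·····
███··
9) █·██·
█···█
█····
·····
███··
10) ████·
·██·█
██···
·····
███··
11) ████·
·██·█
██···
····█
█████
12) ████·
·██·█
·█···
██··█
·████
13) ████·
·██·█
·█···
██·██
·█···
14) ·███·
█·█·█
██···
██·██
·█···
15) ·████
█·██·
██··█
██·██
·█···
16) ·████
█·██·
·█··█
···██
██···
17) ·████
█·█··
·███·
····█
██···
18) ·████
█·█·█
·██·█
·····
██···
19) ·████
█·█·█
·██·█
··█··
█·██·
20) ·████
█·█··
·███·
··█·█
█·██·
21) █··██
███··
·███·
··█·█
█·██·
22) ██·██
·····
··██·
··█·█
█·██·
23) ██·██
·····
··██·
·██·█
·█·█·
24) █████
·███·
···█·
·██·█
·█·█·

14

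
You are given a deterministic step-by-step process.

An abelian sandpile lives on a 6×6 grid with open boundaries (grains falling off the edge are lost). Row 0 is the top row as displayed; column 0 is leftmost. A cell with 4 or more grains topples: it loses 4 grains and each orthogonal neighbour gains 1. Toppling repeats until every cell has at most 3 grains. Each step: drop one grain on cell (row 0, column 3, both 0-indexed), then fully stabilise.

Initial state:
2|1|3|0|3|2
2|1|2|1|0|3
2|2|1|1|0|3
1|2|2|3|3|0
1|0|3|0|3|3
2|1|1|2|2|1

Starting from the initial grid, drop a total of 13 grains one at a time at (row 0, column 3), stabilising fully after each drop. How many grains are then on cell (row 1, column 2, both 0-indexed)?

t=0: 2|1|3|0|3|2
2|1|2|1|0|3
2|2|1|1|0|3
1|2|2|3|3|0
1|0|3|0|3|3
2|1|1|2|2|1
t=1: 2|1|3|1|3|2
2|1|2|1|0|3
2|2|1|1|0|3
1|2|2|3|3|0
1|0|3|0|3|3
2|1|1|2|2|1
t=2: 2|1|3|2|3|2
2|1|2|1|0|3
2|2|1|1|0|3
1|2|2|3|3|0
1|0|3|0|3|3
2|1|1|2|2|1
t=3: 2|1|3|3|3|2
2|1|2|1|0|3
2|2|1|1|0|3
1|2|2|3|3|0
1|0|3|0|3|3
2|1|1|2|2|1
t=4: 2|2|0|2|0|3
2|1|3|2|1|3
2|2|1|1|0|3
1|2|2|3|3|0
1|0|3|0|3|3
2|1|1|2|2|1
t=5: 2|2|0|3|0|3
2|1|3|2|1|3
2|2|1|1|0|3
1|2|2|3|3|0
1|0|3|0|3|3
2|1|1|2|2|1
t=6: 2|2|1|0|1|3
2|1|3|3|1|3
2|2|1|1|0|3
1|2|2|3|3|0
1|0|3|0|3|3
2|1|1|2|2|1
t=7: 2|2|1|1|1|3
2|1|3|3|1|3
2|2|1|1|0|3
1|2|2|3|3|0
1|0|3|0|3|3
2|1|1|2|2|1
t=8: 2|2|1|2|1|3
2|1|3|3|1|3
2|2|1|1|0|3
1|2|2|3|3|0
1|0|3|0|3|3
2|1|1|2|2|1
t=9: 2|2|1|3|1|3
2|1|3|3|1|3
2|2|1|1|0|3
1|2|2|3|3|0
1|0|3|0|3|3
2|1|1|2|2|1
t=10: 2|2|3|1|2|3
2|2|0|1|2|3
2|2|2|2|0|3
1|2|2|3|3|0
1|0|3|0|3|3
2|1|1|2|2|1
t=11: 2|2|3|2|2|3
2|2|0|1|2|3
2|2|2|2|0|3
1|2|2|3|3|0
1|0|3|0|3|3
2|1|1|2|2|1
t=12: 2|2|3|3|2|3
2|2|0|1|2|3
2|2|2|2|0|3
1|2|2|3|3|0
1|0|3|0|3|3
2|1|1|2|2|1
t=13: 2|3|0|1|3|3
2|2|1|2|2|3
2|2|2|2|0|3
1|2|2|3|3|0
1|0|3|0|3|3
2|1|1|2|2|1

1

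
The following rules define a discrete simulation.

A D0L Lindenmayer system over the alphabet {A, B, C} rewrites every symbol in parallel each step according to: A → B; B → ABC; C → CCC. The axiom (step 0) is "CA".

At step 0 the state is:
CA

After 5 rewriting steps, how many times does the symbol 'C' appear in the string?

288

t=0: CA
t=1: CCCB
t=2: CCCCCCCCCABC
t=3: CCCCCCCCCCCCCCCCCCCCCCCCCCCBABCCCC
t=4: CCCCCCCCCCCCCCCCCCCCCCCCCCCCCCCCCCCCCCCCCCCCCCCCCCCCCCCCCCCCCCCCCCCCCCCCCCCCCCCCCABCBABCCCCCCCCCCCCC
t=5: CCCCCCCCCCCCCCCCCCCCCCCCCCCCCCCCCCCCCCCCCCCCCCCCCCCCCCCCCC…CCCCCBABCCCCABCBABCCCCCCCCCCCCCCCCCCCCCCCCCCCCCCCCCCCCCCCC  (len 296)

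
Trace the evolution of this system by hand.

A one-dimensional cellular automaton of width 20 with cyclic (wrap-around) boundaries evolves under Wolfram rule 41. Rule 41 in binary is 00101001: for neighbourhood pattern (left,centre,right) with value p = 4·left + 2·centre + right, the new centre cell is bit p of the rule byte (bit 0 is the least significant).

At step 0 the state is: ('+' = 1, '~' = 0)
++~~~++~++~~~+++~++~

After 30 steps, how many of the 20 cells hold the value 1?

14

t=0: ++~~~++~++~~~+++~++~
t=1: +~~+~+~++~~+~+~~++~+
t=2: ~~~~+~++~~~~+~~~+~++
t=3: ~++~~++~~++~~~+~~++~
t=4: ~+~~~+~~~+~~+~~~~+~~
t=5: ~~~+~~~+~~~~~~++~~~+
t=6: ~+~~~+~~~++++~+~~+~~
t=7: ~~~+~~~+~+~~~+~~~~~+
t=8: ~+~~~+~~+~~+~~~+++~~
t=9: ~~~+~~~~~~~~~+~+~~~+
t=10: ~+~~~+++++++~~+~~+~~
t=11: ~~~+~+~~~~~~~~~~~~~+
t=12: ~+~~+~~+++++++++++~~
t=13: ~~~~~~~+~~~~~~~~~~~+
t=14: ~+++++~~~+++++++++~~
t=15: ~+~~~~~+~+~~~~~~~~~+
t=16: +~~+++~~+~~+++++++~~
t=17: ~~~+~~~~~~~+~~~~~~~~
t=18: ++~~~+++++~~~+++++++
t=19: ~~~+~+~~~~~+~+~~~~~~
t=20: ++~~+~~+++~~+~~+++++
t=21: ~~~~~~~+~~~~~~~+~~~~
t=22: ++++++~~~+++++~~~+++
t=23: ~~~~~~~+~+~~~~~+~+~~
t=24: ++++++~~+~~+++~~+~~+
t=25: ~~~~~~~~~~~+~~~~~~~+
t=26: ~+++++++++~~~+++++~~
t=27: ~+~~~~~~~~~+~+~~~~~+
t=28: +~~+++++++~~+~~+++~~
t=29: ~~~+~~~~~~~~~~~+~~~~
t=30: ++~~~+++++++++~~~+++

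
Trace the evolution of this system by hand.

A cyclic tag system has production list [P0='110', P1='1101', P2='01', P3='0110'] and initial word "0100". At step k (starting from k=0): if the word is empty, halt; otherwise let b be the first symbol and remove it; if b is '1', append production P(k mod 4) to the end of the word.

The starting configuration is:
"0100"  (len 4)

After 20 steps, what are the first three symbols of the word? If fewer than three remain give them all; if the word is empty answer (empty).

101

step 0: "0100"  (len 4)
step 1: "100"  (len 3)
step 2: "001101"  (len 6)
step 3: "01101"  (len 5)
step 4: "1101"  (len 4)
step 5: "101110"  (len 6)
step 6: "011101101"  (len 9)
step 7: "11101101"  (len 8)
step 8: "11011010110"  (len 11)
step 9: "1011010110110"  (len 13)
step 10: "0110101101101101"  (len 16)
step 11: "110101101101101"  (len 15)
step 12: "101011011011010110"  (len 18)
step 13: "01011011011010110110"  (len 20)
step 14: "1011011011010110110"  (len 19)
step 15: "01101101101011011001"  (len 20)
step 16: "1101101101011011001"  (len 19)
step 17: "101101101011011001110"  (len 21)
step 18: "011011010110110011101101"  (len 24)
step 19: "11011010110110011101101"  (len 23)
step 20: "10110101101100111011010110"  (len 26)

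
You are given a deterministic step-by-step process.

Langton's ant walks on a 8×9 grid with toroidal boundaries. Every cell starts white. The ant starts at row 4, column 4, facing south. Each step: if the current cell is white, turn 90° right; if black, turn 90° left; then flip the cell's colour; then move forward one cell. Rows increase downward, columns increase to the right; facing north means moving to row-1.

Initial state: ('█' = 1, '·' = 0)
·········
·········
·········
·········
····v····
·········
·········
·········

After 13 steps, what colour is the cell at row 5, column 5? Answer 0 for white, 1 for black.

k=0  ·········
·········
·········
·········
····v····
·········
·········
·········
k=1  ·········
·········
·········
·········
···<█····
·········
·········
·········
k=2  ·········
·········
·········
···^·····
···██····
·········
·········
·········
k=3  ·········
·········
·········
···█>····
···██····
·········
·········
·········
k=4  ·········
·········
·········
···██····
···█v····
·········
·········
·········
k=5  ·········
·········
·········
···██····
···█·>···
·········
·········
·········
k=6  ·········
·········
·········
···██····
···█·█···
·····v···
·········
·········
k=7  ·········
·········
·········
···██····
···█·█···
····<█···
·········
·········
k=8  ·········
·········
·········
···██····
···█^█···
····██···
·········
·········
k=9  ·········
·········
·········
···██····
···██>···
····██···
·········
·········
k=10  ·········
·········
·········
···██^···
···██····
····██···
·········
·········
k=11  ·········
·········
·········
···███>··
···██····
····██···
·········
·········
k=12  ·········
·········
·········
···████··
···██·v··
····██···
·········
·········
k=13  ·········
·········
·········
···████··
···██<█··
····██···
·········
·········

1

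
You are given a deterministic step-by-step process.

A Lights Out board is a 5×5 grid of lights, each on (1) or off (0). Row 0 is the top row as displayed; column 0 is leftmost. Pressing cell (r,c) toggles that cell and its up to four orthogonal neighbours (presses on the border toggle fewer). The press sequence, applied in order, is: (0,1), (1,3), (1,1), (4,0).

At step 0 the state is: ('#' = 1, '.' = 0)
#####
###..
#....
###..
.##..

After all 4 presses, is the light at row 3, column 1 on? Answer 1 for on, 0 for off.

1

t=0: #####
###..
#....
###..
.##..
t=1: ...##
#.#..
#....
###..
.##..
t=2: ....#
#..##
#..#.
###..
.##..
t=3: .#..#
.####
##.#.
###..
.##..
t=4: .#..#
.####
##.#.
.##..
#.#..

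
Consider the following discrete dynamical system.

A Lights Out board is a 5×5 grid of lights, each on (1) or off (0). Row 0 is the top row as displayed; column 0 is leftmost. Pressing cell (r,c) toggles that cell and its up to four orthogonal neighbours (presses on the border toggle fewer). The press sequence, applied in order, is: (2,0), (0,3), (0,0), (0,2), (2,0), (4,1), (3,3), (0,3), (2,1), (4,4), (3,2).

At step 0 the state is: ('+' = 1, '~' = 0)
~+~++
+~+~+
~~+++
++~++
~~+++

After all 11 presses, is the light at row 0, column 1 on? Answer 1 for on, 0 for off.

gen 0: ~+~++
+~+~+
~~+++
++~++
~~+++
gen 1: ~+~++
~~+~+
+++++
~+~++
~~+++
gen 2: ~++~~
~~+++
+++++
~+~++
~~+++
gen 3: +~+~~
+~+++
+++++
~+~++
~~+++
gen 4: ++~+~
+~~++
+++++
~+~++
~~+++
gen 5: ++~+~
~~~++
~~+++
++~++
~~+++
gen 6: ++~+~
~~~++
~~+++
+~~++
++~++
gen 7: ++~+~
~~~++
~~+~+
+~+~~
++~~+
gen 8: +++~+
~~~~+
~~+~+
+~+~~
++~~+
gen 9: +++~+
~+~~+
++~~+
+++~~
++~~+
gen 10: +++~+
~+~~+
++~~+
+++~+
++~+~
gen 11: +++~+
~+~~+
+++~+
+~~++
++++~

1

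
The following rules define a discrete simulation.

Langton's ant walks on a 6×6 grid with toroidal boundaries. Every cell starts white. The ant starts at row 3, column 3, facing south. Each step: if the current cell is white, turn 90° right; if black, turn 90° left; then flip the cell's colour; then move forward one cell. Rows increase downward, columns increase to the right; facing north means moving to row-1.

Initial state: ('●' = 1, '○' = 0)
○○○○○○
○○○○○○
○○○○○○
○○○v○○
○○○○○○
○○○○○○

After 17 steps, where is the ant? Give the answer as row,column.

gen 0: ○○○○○○
○○○○○○
○○○○○○
○○○v○○
○○○○○○
○○○○○○
gen 1: ○○○○○○
○○○○○○
○○○○○○
○○<●○○
○○○○○○
○○○○○○
gen 2: ○○○○○○
○○○○○○
○○^○○○
○○●●○○
○○○○○○
○○○○○○
gen 3: ○○○○○○
○○○○○○
○○●>○○
○○●●○○
○○○○○○
○○○○○○
gen 4: ○○○○○○
○○○○○○
○○●●○○
○○●v○○
○○○○○○
○○○○○○
gen 5: ○○○○○○
○○○○○○
○○●●○○
○○●○>○
○○○○○○
○○○○○○
gen 6: ○○○○○○
○○○○○○
○○●●○○
○○●○●○
○○○○v○
○○○○○○
gen 7: ○○○○○○
○○○○○○
○○●●○○
○○●○●○
○○○<●○
○○○○○○
gen 8: ○○○○○○
○○○○○○
○○●●○○
○○●^●○
○○○●●○
○○○○○○
gen 9: ○○○○○○
○○○○○○
○○●●○○
○○●●>○
○○○●●○
○○○○○○
gen 10: ○○○○○○
○○○○○○
○○●●^○
○○●●○○
○○○●●○
○○○○○○
gen 11: ○○○○○○
○○○○○○
○○●●●>
○○●●○○
○○○●●○
○○○○○○
gen 12: ○○○○○○
○○○○○○
○○●●●●
○○●●○v
○○○●●○
○○○○○○
gen 13: ○○○○○○
○○○○○○
○○●●●●
○○●●<●
○○○●●○
○○○○○○
gen 14: ○○○○○○
○○○○○○
○○●●^●
○○●●●●
○○○●●○
○○○○○○
gen 15: ○○○○○○
○○○○○○
○○●<○●
○○●●●●
○○○●●○
○○○○○○
gen 16: ○○○○○○
○○○○○○
○○●○○●
○○●v●●
○○○●●○
○○○○○○
gen 17: ○○○○○○
○○○○○○
○○●○○●
○○●○>●
○○○●●○
○○○○○○

3,4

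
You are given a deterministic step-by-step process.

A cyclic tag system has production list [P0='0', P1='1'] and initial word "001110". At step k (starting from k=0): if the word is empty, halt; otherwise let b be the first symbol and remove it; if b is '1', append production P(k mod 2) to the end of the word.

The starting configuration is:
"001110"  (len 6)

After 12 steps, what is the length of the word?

0

t=0: "001110"  (len 6)
t=1: "01110"  (len 5)
t=2: "1110"  (len 4)
t=3: "1100"  (len 4)
t=4: "1001"  (len 4)
t=5: "0010"  (len 4)
t=6: "010"  (len 3)
t=7: "10"  (len 2)
t=8: "01"  (len 2)
t=9: "1"  (len 1)
t=10: "1"  (len 1)
t=11: "0"  (len 1)
t=12: (halted — word empty)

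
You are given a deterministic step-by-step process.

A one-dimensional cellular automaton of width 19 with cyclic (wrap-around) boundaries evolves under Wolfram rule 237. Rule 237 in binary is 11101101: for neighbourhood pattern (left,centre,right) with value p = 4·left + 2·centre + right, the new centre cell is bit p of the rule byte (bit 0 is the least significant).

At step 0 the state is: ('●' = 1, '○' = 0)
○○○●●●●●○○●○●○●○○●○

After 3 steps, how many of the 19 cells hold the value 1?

[0] ○○○●●●●●○○●○●○●○○●○
[1] ●●○●●●●●○○●●●●●○○●○
[2] ●●●●●●●●○○●●●●●○○●●
[3] ●●●●●●●●○○●●●●●○○●●

15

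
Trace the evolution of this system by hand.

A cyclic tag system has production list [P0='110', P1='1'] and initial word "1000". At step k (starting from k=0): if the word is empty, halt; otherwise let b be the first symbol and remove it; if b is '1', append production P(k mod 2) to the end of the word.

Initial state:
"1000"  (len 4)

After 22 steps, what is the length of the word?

step 0: "1000"  (len 4)
step 1: "000110"  (len 6)
step 2: "00110"  (len 5)
step 3: "0110"  (len 4)
step 4: "110"  (len 3)
step 5: "10110"  (len 5)
step 6: "01101"  (len 5)
step 7: "1101"  (len 4)
step 8: "1011"  (len 4)
step 9: "011110"  (len 6)
step 10: "11110"  (len 5)
step 11: "1110110"  (len 7)
step 12: "1101101"  (len 7)
step 13: "101101110"  (len 9)
step 14: "011011101"  (len 9)
step 15: "11011101"  (len 8)
step 16: "10111011"  (len 8)
step 17: "0111011110"  (len 10)
step 18: "111011110"  (len 9)
step 19: "11011110110"  (len 11)
step 20: "10111101101"  (len 11)
step 21: "0111101101110"  (len 13)
step 22: "111101101110"  (len 12)

12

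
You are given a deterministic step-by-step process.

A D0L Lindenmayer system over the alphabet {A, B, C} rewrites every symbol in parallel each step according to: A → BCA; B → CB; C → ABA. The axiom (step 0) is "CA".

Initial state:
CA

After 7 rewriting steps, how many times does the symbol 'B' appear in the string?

754

[0] CA
[1] ABABCA
[2] BCACBBCACBABABCA
[3] CBABABCAABACBCBABABCAABACBBCACBBCACBABABCA
[4] ABACBBCACBBCACBABABCABCACBBCAABACBABACBBCACBBCACBABABCABCACBBCAABACBCBABABCAABACBCBABABCAABACBBCACBBCACBABABCA
[5] BCACBBCAABACBCBABABCAABACBCBABABCAABACBBCACBBCACBABABCACBA…BCABCACBBCAABACBCBABABCAABACBCBABABCAABACBBCACBBCACBABABCA  (len 288)
[6] CBABABCAABACBCBABABCABCACBBCAABACBABACBBCACBBCACBABABCABCA…BCABCACBBCAABACBCBABABCAABACBCBABABCAABACBBCACBBCACBABABCA  (len 754)
[7] ABACBBCACBBCACBABABCABCACBBCAABACBABACBBCACBBCACBABABCACBA…BCABCACBBCAABACBCBABABCAABACBCBABABCAABACBBCACBBCACBABABCA  (len 1974)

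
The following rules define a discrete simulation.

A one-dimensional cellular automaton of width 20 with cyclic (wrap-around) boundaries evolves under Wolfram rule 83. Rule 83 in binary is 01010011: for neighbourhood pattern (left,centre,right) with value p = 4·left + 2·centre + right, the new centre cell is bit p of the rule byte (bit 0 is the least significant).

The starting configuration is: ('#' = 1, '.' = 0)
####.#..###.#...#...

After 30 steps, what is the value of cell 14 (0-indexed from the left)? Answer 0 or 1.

1

k=0  ####.#..###.#...#...
k=1  ...#..##..#..###.###
k=2  ###.##.###.##..#...#
k=3  ..#..#...#..###.###.
k=4  ##.##.###.##..#...##
k=5  .#..#...#..###.###..
k=6  #.##.###.##..#...###
k=7  #..#...#..###.###...
k=8  .##.###.##..#...####
k=9  ..#...#..###.###...#
k=10  ##.###.##..#...####.
k=11  .#...#..###.###...#.
k=12  #.###.##..#...####.#
k=13  #...#..###.###...#..
k=14  .###.##..#...####.##
k=15  ...#..###.###...#..#
k=16  ###.##..#...####.##.
k=17  ..#..###.###...#..#.
k=18  ##.##..#...####.##.#
k=19  .#..###.###...#..#..
k=20  #.##..#...####.##.##
k=21  #..###.###...#..#...
k=22  .##..#...####.##.###
k=23  ..###.###...#..#...#
k=24  ##..#...####.##.###.
k=25  .###.###...#..#...#.
k=26  #..#...####.##.###.#
k=27  ###.###...#..#...#..
k=28  ..#...####.##.###.##
k=29  ##.###...#..#...#..#
k=30  .#...####.##.###.##.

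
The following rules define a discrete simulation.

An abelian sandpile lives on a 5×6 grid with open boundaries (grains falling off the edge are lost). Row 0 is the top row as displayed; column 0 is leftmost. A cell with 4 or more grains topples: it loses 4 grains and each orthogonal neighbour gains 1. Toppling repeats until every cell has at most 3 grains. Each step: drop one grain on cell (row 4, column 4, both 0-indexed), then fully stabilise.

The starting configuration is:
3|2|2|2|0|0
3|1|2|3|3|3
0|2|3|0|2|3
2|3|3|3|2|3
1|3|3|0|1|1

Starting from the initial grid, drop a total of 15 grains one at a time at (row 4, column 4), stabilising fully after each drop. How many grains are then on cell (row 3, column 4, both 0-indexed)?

3

gen 0: 3|2|2|2|0|0
3|1|2|3|3|3
0|2|3|0|2|3
2|3|3|3|2|3
1|3|3|0|1|1
gen 1: 3|2|2|2|0|0
3|1|2|3|3|3
0|2|3|0|2|3
2|3|3|3|2|3
1|3|3|0|2|1
gen 2: 3|2|2|2|0|0
3|1|2|3|3|3
0|2|3|0|2|3
2|3|3|3|2|3
1|3|3|0|3|1
gen 3: 3|2|2|2|0|0
3|1|2|3|3|3
0|2|3|0|2|3
2|3|3|3|3|3
1|3|3|1|0|2
gen 4: 3|2|2|2|0|0
3|1|2|3|3|3
0|2|3|0|2|3
2|3|3|3|3|3
1|3|3|1|1|2
gen 5: 3|2|2|2|0|0
3|1|2|3|3|3
0|2|3|0|2|3
2|3|3|3|3|3
1|3|3|1|2|2
gen 6: 3|2|2|2|0|0
3|1|2|3|3|3
0|2|3|0|2|3
2|3|3|3|3|3
1|3|3|1|3|2
gen 7: 3|2|3|3|1|1
3|3|0|2|2|1
1|0|3|0|2|2
3|2|3|3|3|2
2|1|2|0|3|0
gen 8: 3|2|3|3|1|1
3|3|1|2|2|1
1|1|0|2|3|2
3|3|1|1|1|3
2|1|3|2|1|1
gen 9: 3|2|3|3|1|1
3|3|1|2|2|1
1|1|0|2|3|2
3|3|1|1|1|3
2|1|3|2|2|1
gen 10: 3|2|3|3|1|1
3|3|1|2|2|1
1|1|0|2|3|2
3|3|1|1|1|3
2|1|3|2|3|1
gen 11: 3|2|3|3|1|1
3|3|1|2|2|1
1|1|0|2|3|2
3|3|1|1|2|3
2|1|3|3|0|2
gen 12: 3|2|3|3|1|1
3|3|1|2|2|1
1|1|0|2|3|2
3|3|1|1|2|3
2|1|3|3|1|2
gen 13: 3|2|3|3|1|1
3|3|1|2|2|1
1|1|0|2|3|2
3|3|1|1|2|3
2|1|3|3|2|2
gen 14: 3|2|3|3|1|1
3|3|1|2|2|1
1|1|0|2|3|2
3|3|1|1|2|3
2|1|3|3|3|2
gen 15: 3|2|3|3|1|1
3|3|1|2|2|1
1|1|0|2|3|2
3|3|2|2|3|3
2|2|0|1|1|3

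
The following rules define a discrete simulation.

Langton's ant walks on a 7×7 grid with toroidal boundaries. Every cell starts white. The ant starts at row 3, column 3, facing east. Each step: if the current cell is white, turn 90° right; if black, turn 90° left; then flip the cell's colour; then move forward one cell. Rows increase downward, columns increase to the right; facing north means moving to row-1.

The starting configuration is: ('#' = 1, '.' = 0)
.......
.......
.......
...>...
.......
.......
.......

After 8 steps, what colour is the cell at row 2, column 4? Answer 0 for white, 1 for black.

k=0  .......
.......
.......
...>...
.......
.......
.......
k=1  .......
.......
.......
...#...
...v...
.......
.......
k=2  .......
.......
.......
...#...
..<#...
.......
.......
k=3  .......
.......
.......
..^#...
..##...
.......
.......
k=4  .......
.......
.......
..#>...
..##...
.......
.......
k=5  .......
.......
...^...
..#....
..##...
.......
.......
k=6  .......
.......
...#>..
..#....
..##...
.......
.......
k=7  .......
.......
...##..
..#.v..
..##...
.......
.......
k=8  .......
.......
...##..
..#<#..
..##...
.......
.......

1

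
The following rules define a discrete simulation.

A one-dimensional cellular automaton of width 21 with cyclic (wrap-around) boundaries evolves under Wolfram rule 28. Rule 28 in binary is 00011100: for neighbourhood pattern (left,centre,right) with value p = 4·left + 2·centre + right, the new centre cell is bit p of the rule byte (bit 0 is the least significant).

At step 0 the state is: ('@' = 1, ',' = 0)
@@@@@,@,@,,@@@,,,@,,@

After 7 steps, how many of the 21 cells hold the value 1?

step 0: @@@@@,@,@,,@@@,,,@,,@
step 1: ,,,,,,@,@@,@,,@,,@@,@
step 2: @,,,,,@,@,,@@,@@,@,,@
step 3: ,@,,,,@,@@,@,,@,,@@,@
step 4: ,@@,,,@,@,,@@,@@,@,,@
step 5: ,@,@,,@,@@,@,,@,,@@,@
step 6: ,@,@@,@,@,,@@,@@,@,,@
step 7: ,@,@,,@,@@,@,,@,,@@,@

10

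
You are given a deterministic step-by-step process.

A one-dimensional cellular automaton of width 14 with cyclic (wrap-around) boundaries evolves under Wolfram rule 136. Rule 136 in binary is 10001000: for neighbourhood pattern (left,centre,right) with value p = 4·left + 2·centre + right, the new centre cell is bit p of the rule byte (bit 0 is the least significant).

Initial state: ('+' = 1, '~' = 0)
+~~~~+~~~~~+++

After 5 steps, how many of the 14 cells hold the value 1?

0

0) +~~~~+~~~~~+++
1) ~~~~~~~~~~~+++
2) ~~~~~~~~~~~++~
3) ~~~~~~~~~~~+~~
4) ~~~~~~~~~~~~~~
5) ~~~~~~~~~~~~~~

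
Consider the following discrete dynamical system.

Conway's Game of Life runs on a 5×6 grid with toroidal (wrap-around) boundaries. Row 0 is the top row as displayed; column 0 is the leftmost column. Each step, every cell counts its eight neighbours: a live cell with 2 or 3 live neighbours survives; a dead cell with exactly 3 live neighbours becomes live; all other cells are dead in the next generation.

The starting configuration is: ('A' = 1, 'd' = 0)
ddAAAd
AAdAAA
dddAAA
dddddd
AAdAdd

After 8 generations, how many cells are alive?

step 0: ddAAAd
AAdAAA
dddAAA
dddddd
AAdAdd
step 1: dddddd
AAdddd
ddAAdd
AdAAdA
dAdAAd
step 2: AAAddd
dAAddd
dddAAA
AddddA
AAdAAA
step 3: ddddAd
ddddAA
dAAAAA
dAAddd
dddAAd
step 4: dddddd
AdAddd
dAdddA
AAdddA
ddAAAd
step 5: dAAddd
AAdddd
ddAddA
dAdAdA
AAAAAA
step 6: ddddAd
Addddd
ddAdAA
dddddd
dddddA
step 7: dddddA
dddAAd
dddddA
ddddAA
dddddd
step 8: ddddAd
ddddAA
dddAdA
ddddAA
ddddAA

9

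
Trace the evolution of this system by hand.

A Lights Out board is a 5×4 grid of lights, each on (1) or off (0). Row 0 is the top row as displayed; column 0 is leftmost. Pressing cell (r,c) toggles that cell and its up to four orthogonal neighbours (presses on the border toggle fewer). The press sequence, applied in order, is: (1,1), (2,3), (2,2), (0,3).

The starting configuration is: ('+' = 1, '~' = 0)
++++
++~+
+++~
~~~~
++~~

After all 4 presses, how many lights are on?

[0] ++++
++~+
+++~
~~~~
++~~
[1] +~++
~~++
+~+~
~~~~
++~~
[2] +~++
~~+~
+~~+
~~~+
++~~
[3] +~++
~~~~
+++~
~~++
++~~
[4] +~~~
~~~+
+++~
~~++
++~~

9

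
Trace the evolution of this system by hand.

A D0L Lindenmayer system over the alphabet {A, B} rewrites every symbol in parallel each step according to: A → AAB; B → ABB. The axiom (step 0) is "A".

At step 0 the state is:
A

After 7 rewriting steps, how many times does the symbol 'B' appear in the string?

1093

gen 0: A
gen 1: AAB
gen 2: AABAABABB
gen 3: AABAABABBAABAABABBAABABBABB
gen 4: AABAABABBAABAABABBAABABBABBAABAABABBAABAABABBAABABBABBAABAABABBAABABBABBAABABBABB
gen 5: AABAABABBAABAABABBAABABBABBAABAABABBAABAABABBAABABBABBAABA…BABBAABAABABBAABABBABBAABABBABBAABAABABBAABABBABBAABABBABB  (len 243)
gen 6: AABAABABBAABAABABBAABABBABBAABAABABBAABAABABBAABABBABBAABA…BABBAABAABABBAABABBABBAABABBABBAABAABABBAABABBABBAABABBABB  (len 729)
gen 7: AABAABABBAABAABABBAABABBABBAABAABABBAABAABABBAABABBABBAABA…BABBAABAABABBAABABBABBAABABBABBAABAABABBAABABBABBAABABBABB  (len 2187)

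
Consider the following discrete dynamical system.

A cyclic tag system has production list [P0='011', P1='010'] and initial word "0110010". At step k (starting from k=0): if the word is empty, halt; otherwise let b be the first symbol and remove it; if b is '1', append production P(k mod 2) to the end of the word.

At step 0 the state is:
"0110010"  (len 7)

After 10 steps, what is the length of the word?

9

0) "0110010"  (len 7)
1) "110010"  (len 6)
2) "10010010"  (len 8)
3) "0010010011"  (len 10)
4) "010010011"  (len 9)
5) "10010011"  (len 8)
6) "0010011010"  (len 10)
7) "010011010"  (len 9)
8) "10011010"  (len 8)
9) "0011010011"  (len 10)
10) "011010011"  (len 9)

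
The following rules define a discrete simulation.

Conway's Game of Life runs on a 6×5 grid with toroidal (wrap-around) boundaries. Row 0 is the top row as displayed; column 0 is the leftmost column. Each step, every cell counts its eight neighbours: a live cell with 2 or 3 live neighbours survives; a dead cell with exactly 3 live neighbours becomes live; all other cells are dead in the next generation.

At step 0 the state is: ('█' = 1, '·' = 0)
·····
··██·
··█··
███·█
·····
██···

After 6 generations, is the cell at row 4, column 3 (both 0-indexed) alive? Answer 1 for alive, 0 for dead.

1

[0] ·····
··██·
··█··
███·█
·····
██···
[1] ·██··
··██·
█···█
████·
··█·█
·····
[2] ·███·
█·███
█····
··█··
█·█·█
·███·
[3] ·····
█····
█·█··
█··██
█···█
·····
[4] ·····
·█···
█··█·
···█·
█··█·
·····
[5] ·····
·····
··█·█
··██·
····█
·····
[6] ·····
·····
··█··
··█·█
···█·
·····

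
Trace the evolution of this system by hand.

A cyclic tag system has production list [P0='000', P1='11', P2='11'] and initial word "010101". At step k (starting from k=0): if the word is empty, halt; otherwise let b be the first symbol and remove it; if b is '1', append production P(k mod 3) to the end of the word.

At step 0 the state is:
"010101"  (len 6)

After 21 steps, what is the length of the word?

k=0  "010101"  (len 6)
k=1  "10101"  (len 5)
k=2  "010111"  (len 6)
k=3  "10111"  (len 5)
k=4  "0111000"  (len 7)
k=5  "111000"  (len 6)
k=6  "1100011"  (len 7)
k=7  "100011000"  (len 9)
k=8  "0001100011"  (len 10)
k=9  "001100011"  (len 9)
k=10  "01100011"  (len 8)
k=11  "1100011"  (len 7)
k=12  "10001111"  (len 8)
k=13  "0001111000"  (len 10)
k=14  "001111000"  (len 9)
k=15  "01111000"  (len 8)
k=16  "1111000"  (len 7)
k=17  "11100011"  (len 8)
k=18  "110001111"  (len 9)
k=19  "10001111000"  (len 11)
k=20  "000111100011"  (len 12)
k=21  "00111100011"  (len 11)

11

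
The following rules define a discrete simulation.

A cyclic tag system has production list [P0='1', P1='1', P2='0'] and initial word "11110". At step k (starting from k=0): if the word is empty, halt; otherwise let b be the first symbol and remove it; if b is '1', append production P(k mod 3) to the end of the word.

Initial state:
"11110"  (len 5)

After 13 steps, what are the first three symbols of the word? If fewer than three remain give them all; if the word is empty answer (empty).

gen 0: "11110"  (len 5)
gen 1: "11101"  (len 5)
gen 2: "11011"  (len 5)
gen 3: "10110"  (len 5)
gen 4: "01101"  (len 5)
gen 5: "1101"  (len 4)
gen 6: "1010"  (len 4)
gen 7: "0101"  (len 4)
gen 8: "101"  (len 3)
gen 9: "010"  (len 3)
gen 10: "10"  (len 2)
gen 11: "01"  (len 2)
gen 12: "1"  (len 1)
gen 13: "1"  (len 1)

1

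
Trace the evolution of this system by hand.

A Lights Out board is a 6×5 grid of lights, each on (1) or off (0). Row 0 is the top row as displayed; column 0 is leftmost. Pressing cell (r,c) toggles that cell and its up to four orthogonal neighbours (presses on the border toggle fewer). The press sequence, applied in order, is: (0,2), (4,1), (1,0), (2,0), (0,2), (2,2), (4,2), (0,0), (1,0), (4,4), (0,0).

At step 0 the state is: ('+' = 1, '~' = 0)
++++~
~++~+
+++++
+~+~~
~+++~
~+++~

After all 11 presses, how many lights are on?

step 0: ++++~
~++~+
+++++
+~+~~
~+++~
~+++~
step 1: +~~~~
~+~~+
+++++
+~+~~
~+++~
~+++~
step 2: +~~~~
~+~~+
+++++
+++~~
+~~+~
~~++~
step 3: ~~~~~
+~~~+
~++++
+++~~
+~~+~
~~++~
step 4: ~~~~~
~~~~+
+~+++
~++~~
+~~+~
~~++~
step 5: ~+++~
~~+~+
+~+++
~++~~
+~~+~
~~++~
step 6: ~+++~
~~~~+
++~~+
~+~~~
+~~+~
~~++~
step 7: ~+++~
~~~~+
++~~+
~++~~
+++~~
~~~+~
step 8: +~++~
+~~~+
++~~+
~++~~
+++~~
~~~+~
step 9: ~~++~
~+~~+
~+~~+
~++~~
+++~~
~~~+~
step 10: ~~++~
~+~~+
~+~~+
~++~+
+++++
~~~++
step 11: ++++~
++~~+
~+~~+
~++~+
+++++
~~~++

19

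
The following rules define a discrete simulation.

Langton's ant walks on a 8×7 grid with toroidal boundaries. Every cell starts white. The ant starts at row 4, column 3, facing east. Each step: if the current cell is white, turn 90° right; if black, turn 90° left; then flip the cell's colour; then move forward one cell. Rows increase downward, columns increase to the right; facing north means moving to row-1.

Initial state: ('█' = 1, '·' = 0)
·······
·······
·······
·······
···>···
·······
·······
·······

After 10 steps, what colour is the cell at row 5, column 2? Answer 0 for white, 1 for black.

1

gen 0: ·······
·······
·······
·······
···>···
·······
·······
·······
gen 1: ·······
·······
·······
·······
···█···
···v···
·······
·······
gen 2: ·······
·······
·······
·······
···█···
··<█···
·······
·······
gen 3: ·······
·······
·······
·······
··^█···
··██···
·······
·······
gen 4: ·······
·······
·······
·······
··█>···
··██···
·······
·······
gen 5: ·······
·······
·······
···^···
··█····
··██···
·······
·······
gen 6: ·······
·······
·······
···█>··
··█····
··██···
·······
·······
gen 7: ·······
·······
·······
···██··
··█·v··
··██···
·······
·······
gen 8: ·······
·······
·······
···██··
··█<█··
··██···
·······
·······
gen 9: ·······
·······
·······
···^█··
··███··
··██···
·······
·······
gen 10: ·······
·······
·······
··<·█··
··███··
··██···
·······
·······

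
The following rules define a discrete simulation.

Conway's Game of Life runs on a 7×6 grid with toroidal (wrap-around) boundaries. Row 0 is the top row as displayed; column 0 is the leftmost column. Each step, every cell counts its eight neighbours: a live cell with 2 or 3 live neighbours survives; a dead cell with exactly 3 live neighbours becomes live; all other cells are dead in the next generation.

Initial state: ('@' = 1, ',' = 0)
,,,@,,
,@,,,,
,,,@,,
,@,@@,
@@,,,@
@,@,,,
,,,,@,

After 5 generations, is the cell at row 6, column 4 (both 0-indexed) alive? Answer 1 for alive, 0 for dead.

0

gen 0: ,,,@,,
,@,,,,
,,,@,,
,@,@@,
@@,,,@
@,@,,,
,,,,@,
gen 1: ,,,,,,
,,@,,,
,,,@@,
,@,@@@
,,,@@@
@,,,,,
,,,@,,
gen 2: ,,,,,,
,,,@,,
,,,,,@
@,,,,,
,,@@,,
,,,@,@
,,,,,,
gen 3: ,,,,,,
,,,,,,
,,,,,,
,,,,,,
,,@@@,
,,@@@,
,,,,,,
gen 4: ,,,,,,
,,,,,,
,,,,,,
,,,@,,
,,@,@,
,,@,@,
,,,@,,
gen 5: ,,,,,,
,,,,,,
,,,,,,
,,,@,,
,,@,@,
,,@,@,
,,,@,,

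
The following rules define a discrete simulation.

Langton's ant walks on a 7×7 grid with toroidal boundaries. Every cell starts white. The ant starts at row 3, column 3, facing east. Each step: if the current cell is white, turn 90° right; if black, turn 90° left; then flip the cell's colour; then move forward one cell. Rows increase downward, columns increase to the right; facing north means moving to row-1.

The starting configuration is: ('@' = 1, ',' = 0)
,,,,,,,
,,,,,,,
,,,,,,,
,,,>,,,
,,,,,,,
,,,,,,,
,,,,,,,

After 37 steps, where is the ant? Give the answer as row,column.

2,6

gen 0: ,,,,,,,
,,,,,,,
,,,,,,,
,,,>,,,
,,,,,,,
,,,,,,,
,,,,,,,
gen 1: ,,,,,,,
,,,,,,,
,,,,,,,
,,,@,,,
,,,v,,,
,,,,,,,
,,,,,,,
gen 2: ,,,,,,,
,,,,,,,
,,,,,,,
,,,@,,,
,,<@,,,
,,,,,,,
,,,,,,,
gen 3: ,,,,,,,
,,,,,,,
,,,,,,,
,,^@,,,
,,@@,,,
,,,,,,,
,,,,,,,
gen 4: ,,,,,,,
,,,,,,,
,,,,,,,
,,@>,,,
,,@@,,,
,,,,,,,
,,,,,,,
gen 5: ,,,,,,,
,,,,,,,
,,,^,,,
,,@,,,,
,,@@,,,
,,,,,,,
,,,,,,,
gen 6: ,,,,,,,
,,,,,,,
,,,@>,,
,,@,,,,
,,@@,,,
,,,,,,,
,,,,,,,
gen 7: ,,,,,,,
,,,,,,,
,,,@@,,
,,@,v,,
,,@@,,,
,,,,,,,
,,,,,,,
gen 8: ,,,,,,,
,,,,,,,
,,,@@,,
,,@<@,,
,,@@,,,
,,,,,,,
,,,,,,,
gen 9: ,,,,,,,
,,,,,,,
,,,^@,,
,,@@@,,
,,@@,,,
,,,,,,,
,,,,,,,
gen 10: ,,,,,,,
,,,,,,,
,,<,@,,
,,@@@,,
,,@@,,,
,,,,,,,
,,,,,,,
gen 11: ,,,,,,,
,,^,,,,
,,@,@,,
,,@@@,,
,,@@,,,
,,,,,,,
,,,,,,,
gen 12: ,,,,,,,
,,@>,,,
,,@,@,,
,,@@@,,
,,@@,,,
,,,,,,,
,,,,,,,
gen 13: ,,,,,,,
,,@@,,,
,,@v@,,
,,@@@,,
,,@@,,,
,,,,,,,
,,,,,,,
gen 14: ,,,,,,,
,,@@,,,
,,<@@,,
,,@@@,,
,,@@,,,
,,,,,,,
,,,,,,,
gen 15: ,,,,,,,
,,@@,,,
,,,@@,,
,,v@@,,
,,@@,,,
,,,,,,,
,,,,,,,
gen 16: ,,,,,,,
,,@@,,,
,,,@@,,
,,,>@,,
,,@@,,,
,,,,,,,
,,,,,,,
gen 17: ,,,,,,,
,,@@,,,
,,,^@,,
,,,,@,,
,,@@,,,
,,,,,,,
,,,,,,,
gen 18: ,,,,,,,
,,@@,,,
,,<,@,,
,,,,@,,
,,@@,,,
,,,,,,,
,,,,,,,
gen 19: ,,,,,,,
,,^@,,,
,,@,@,,
,,,,@,,
,,@@,,,
,,,,,,,
,,,,,,,
gen 20: ,,,,,,,
,<,@,,,
,,@,@,,
,,,,@,,
,,@@,,,
,,,,,,,
,,,,,,,
gen 21: ,^,,,,,
,@,@,,,
,,@,@,,
,,,,@,,
,,@@,,,
,,,,,,,
,,,,,,,
gen 22: ,@>,,,,
,@,@,,,
,,@,@,,
,,,,@,,
,,@@,,,
,,,,,,,
,,,,,,,
gen 23: ,@@,,,,
,@v@,,,
,,@,@,,
,,,,@,,
,,@@,,,
,,,,,,,
,,,,,,,
gen 24: ,@@,,,,
,<@@,,,
,,@,@,,
,,,,@,,
,,@@,,,
,,,,,,,
,,,,,,,
gen 25: ,@@,,,,
,,@@,,,
,v@,@,,
,,,,@,,
,,@@,,,
,,,,,,,
,,,,,,,
gen 26: ,@@,,,,
,,@@,,,
<@@,@,,
,,,,@,,
,,@@,,,
,,,,,,,
,,,,,,,
gen 27: ,@@,,,,
^,@@,,,
@@@,@,,
,,,,@,,
,,@@,,,
,,,,,,,
,,,,,,,
gen 28: ,@@,,,,
@>@@,,,
@@@,@,,
,,,,@,,
,,@@,,,
,,,,,,,
,,,,,,,
gen 29: ,@@,,,,
@@@@,,,
@v@,@,,
,,,,@,,
,,@@,,,
,,,,,,,
,,,,,,,
gen 30: ,@@,,,,
@@@@,,,
@,>,@,,
,,,,@,,
,,@@,,,
,,,,,,,
,,,,,,,
gen 31: ,@@,,,,
@@^@,,,
@,,,@,,
,,,,@,,
,,@@,,,
,,,,,,,
,,,,,,,
gen 32: ,@@,,,,
@<,@,,,
@,,,@,,
,,,,@,,
,,@@,,,
,,,,,,,
,,,,,,,
gen 33: ,@@,,,,
@,,@,,,
@v,,@,,
,,,,@,,
,,@@,,,
,,,,,,,
,,,,,,,
gen 34: ,@@,,,,
@,,@,,,
<@,,@,,
,,,,@,,
,,@@,,,
,,,,,,,
,,,,,,,
gen 35: ,@@,,,,
@,,@,,,
,@,,@,,
v,,,@,,
,,@@,,,
,,,,,,,
,,,,,,,
gen 36: ,@@,,,,
@,,@,,,
,@,,@,,
@,,,@,<
,,@@,,,
,,,,,,,
,,,,,,,
gen 37: ,@@,,,,
@,,@,,,
,@,,@,^
@,,,@,@
,,@@,,,
,,,,,,,
,,,,,,,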